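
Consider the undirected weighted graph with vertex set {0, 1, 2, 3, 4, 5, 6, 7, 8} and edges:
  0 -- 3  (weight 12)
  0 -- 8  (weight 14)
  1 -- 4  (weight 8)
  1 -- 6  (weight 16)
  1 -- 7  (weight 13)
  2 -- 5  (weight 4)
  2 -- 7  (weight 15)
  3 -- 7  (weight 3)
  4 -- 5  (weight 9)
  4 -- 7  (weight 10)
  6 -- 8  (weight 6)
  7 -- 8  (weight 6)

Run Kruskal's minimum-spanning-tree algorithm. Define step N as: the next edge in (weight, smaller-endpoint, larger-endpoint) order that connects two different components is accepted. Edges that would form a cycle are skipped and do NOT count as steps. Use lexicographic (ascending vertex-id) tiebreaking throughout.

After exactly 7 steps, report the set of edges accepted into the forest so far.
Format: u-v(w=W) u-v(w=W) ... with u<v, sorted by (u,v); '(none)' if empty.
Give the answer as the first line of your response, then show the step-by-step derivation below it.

1-4(w=8) 2-5(w=4) 3-7(w=3) 4-5(w=9) 4-7(w=10) 6-8(w=6) 7-8(w=6)

step 1: add edge 3-7 (w=3); MST = {3-7(w=3)}
step 2: add edge 2-5 (w=4); MST = {2-5(w=4) 3-7(w=3)}
step 3: add edge 6-8 (w=6); MST = {2-5(w=4) 3-7(w=3) 6-8(w=6)}
step 4: add edge 7-8 (w=6); MST = {2-5(w=4) 3-7(w=3) 6-8(w=6) 7-8(w=6)}
step 5: add edge 1-4 (w=8); MST = {1-4(w=8) 2-5(w=4) 3-7(w=3) 6-8(w=6) 7-8(w=6)}
step 6: add edge 4-5 (w=9); MST = {1-4(w=8) 2-5(w=4) 3-7(w=3) 4-5(w=9) 6-8(w=6) 7-8(w=6)}
step 7: add edge 4-7 (w=10); MST = {1-4(w=8) 2-5(w=4) 3-7(w=3) 4-5(w=9) 4-7(w=10) 6-8(w=6) 7-8(w=6)}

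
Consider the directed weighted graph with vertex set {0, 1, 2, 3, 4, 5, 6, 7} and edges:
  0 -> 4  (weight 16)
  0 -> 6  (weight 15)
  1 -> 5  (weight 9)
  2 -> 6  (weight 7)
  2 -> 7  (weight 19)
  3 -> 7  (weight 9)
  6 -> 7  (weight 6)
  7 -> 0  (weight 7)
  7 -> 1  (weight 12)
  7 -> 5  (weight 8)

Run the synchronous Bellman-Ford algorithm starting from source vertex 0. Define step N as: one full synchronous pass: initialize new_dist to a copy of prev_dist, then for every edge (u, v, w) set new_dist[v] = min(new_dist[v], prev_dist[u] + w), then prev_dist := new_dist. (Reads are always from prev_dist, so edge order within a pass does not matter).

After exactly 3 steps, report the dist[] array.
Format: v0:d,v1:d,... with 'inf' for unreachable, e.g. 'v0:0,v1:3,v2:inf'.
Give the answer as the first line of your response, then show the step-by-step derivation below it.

v0:0,v1:33,v2:inf,v3:inf,v4:16,v5:29,v6:15,v7:21

step 1: dist = v0:0,v1:inf,v2:inf,v3:inf,v4:16,v5:inf,v6:15,v7:inf
step 2: dist = v0:0,v1:inf,v2:inf,v3:inf,v4:16,v5:inf,v6:15,v7:21
step 3: dist = v0:0,v1:33,v2:inf,v3:inf,v4:16,v5:29,v6:15,v7:21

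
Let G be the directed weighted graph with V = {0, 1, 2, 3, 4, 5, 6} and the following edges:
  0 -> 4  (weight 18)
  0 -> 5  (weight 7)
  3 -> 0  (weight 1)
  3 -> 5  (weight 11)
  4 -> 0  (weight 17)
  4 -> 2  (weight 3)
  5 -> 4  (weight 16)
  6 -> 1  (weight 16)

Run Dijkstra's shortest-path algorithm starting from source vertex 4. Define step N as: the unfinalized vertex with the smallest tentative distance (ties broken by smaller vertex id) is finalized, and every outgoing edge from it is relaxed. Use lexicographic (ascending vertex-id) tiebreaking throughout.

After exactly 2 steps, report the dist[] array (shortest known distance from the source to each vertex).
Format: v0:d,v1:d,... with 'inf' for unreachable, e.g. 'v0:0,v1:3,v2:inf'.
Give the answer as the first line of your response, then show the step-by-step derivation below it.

v0:17,v1:inf,v2:3,v3:inf,v4:0,v5:inf,v6:inf

step 1: dist = v0:17,v1:inf,v2:3,v3:inf,v4:0,v5:inf,v6:inf
step 2: dist = v0:17,v1:inf,v2:3,v3:inf,v4:0,v5:inf,v6:inf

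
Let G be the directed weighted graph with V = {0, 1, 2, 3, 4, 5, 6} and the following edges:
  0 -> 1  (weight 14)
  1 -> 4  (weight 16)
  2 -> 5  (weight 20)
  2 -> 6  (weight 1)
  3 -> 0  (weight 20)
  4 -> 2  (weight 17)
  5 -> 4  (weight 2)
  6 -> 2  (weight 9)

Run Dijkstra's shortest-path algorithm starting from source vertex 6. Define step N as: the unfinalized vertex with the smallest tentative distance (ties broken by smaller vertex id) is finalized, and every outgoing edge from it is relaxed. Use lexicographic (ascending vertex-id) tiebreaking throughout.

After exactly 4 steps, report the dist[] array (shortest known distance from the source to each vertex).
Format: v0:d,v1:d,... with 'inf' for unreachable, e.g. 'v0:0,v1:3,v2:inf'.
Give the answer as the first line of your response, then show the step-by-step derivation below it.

v0:inf,v1:inf,v2:9,v3:inf,v4:31,v5:29,v6:0

step 1: dist = v0:inf,v1:inf,v2:9,v3:inf,v4:inf,v5:inf,v6:0
step 2: dist = v0:inf,v1:inf,v2:9,v3:inf,v4:inf,v5:29,v6:0
step 3: dist = v0:inf,v1:inf,v2:9,v3:inf,v4:31,v5:29,v6:0
step 4: dist = v0:inf,v1:inf,v2:9,v3:inf,v4:31,v5:29,v6:0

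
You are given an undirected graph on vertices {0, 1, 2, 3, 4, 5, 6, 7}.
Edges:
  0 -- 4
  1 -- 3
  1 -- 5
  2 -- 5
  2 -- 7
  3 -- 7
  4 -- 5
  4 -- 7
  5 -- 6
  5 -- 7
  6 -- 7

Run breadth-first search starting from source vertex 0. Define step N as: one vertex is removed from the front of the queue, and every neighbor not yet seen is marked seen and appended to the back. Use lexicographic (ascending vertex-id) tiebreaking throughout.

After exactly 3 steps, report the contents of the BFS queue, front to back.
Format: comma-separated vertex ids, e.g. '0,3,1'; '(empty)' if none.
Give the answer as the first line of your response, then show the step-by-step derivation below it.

7,1,2,6

step 1: dequeue 0; queue=[4]; order=0
step 2: dequeue 4; queue=[5,7]; order=0,4
step 3: dequeue 5; queue=[7,1,2,6]; order=0,4,5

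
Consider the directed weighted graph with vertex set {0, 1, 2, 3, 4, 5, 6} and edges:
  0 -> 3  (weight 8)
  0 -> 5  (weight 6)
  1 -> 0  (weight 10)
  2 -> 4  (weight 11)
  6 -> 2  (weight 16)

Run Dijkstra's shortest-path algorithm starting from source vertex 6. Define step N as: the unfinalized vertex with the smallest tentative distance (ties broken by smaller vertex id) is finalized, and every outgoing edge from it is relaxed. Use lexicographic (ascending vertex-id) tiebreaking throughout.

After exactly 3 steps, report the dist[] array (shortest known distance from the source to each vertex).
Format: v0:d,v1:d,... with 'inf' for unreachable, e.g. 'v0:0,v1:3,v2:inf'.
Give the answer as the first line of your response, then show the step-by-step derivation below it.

v0:inf,v1:inf,v2:16,v3:inf,v4:27,v5:inf,v6:0

step 1: dist = v0:inf,v1:inf,v2:16,v3:inf,v4:inf,v5:inf,v6:0
step 2: dist = v0:inf,v1:inf,v2:16,v3:inf,v4:27,v5:inf,v6:0
step 3: dist = v0:inf,v1:inf,v2:16,v3:inf,v4:27,v5:inf,v6:0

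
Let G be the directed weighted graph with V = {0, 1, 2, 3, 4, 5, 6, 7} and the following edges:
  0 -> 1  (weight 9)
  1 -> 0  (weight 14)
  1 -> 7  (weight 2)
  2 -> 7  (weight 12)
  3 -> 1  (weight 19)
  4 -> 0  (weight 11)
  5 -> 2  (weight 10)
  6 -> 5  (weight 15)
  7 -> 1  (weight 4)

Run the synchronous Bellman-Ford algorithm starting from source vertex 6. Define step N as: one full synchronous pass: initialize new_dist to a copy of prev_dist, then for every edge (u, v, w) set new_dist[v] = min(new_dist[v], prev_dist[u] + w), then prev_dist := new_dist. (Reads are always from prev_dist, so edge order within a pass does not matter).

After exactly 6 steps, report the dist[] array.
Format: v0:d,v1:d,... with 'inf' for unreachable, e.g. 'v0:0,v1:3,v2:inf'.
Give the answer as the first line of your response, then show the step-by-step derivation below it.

v0:55,v1:41,v2:25,v3:inf,v4:inf,v5:15,v6:0,v7:37

step 1: dist = v0:inf,v1:inf,v2:inf,v3:inf,v4:inf,v5:15,v6:0,v7:inf
step 2: dist = v0:inf,v1:inf,v2:25,v3:inf,v4:inf,v5:15,v6:0,v7:inf
step 3: dist = v0:inf,v1:inf,v2:25,v3:inf,v4:inf,v5:15,v6:0,v7:37
step 4: dist = v0:inf,v1:41,v2:25,v3:inf,v4:inf,v5:15,v6:0,v7:37
step 5: dist = v0:55,v1:41,v2:25,v3:inf,v4:inf,v5:15,v6:0,v7:37
step 6: dist = v0:55,v1:41,v2:25,v3:inf,v4:inf,v5:15,v6:0,v7:37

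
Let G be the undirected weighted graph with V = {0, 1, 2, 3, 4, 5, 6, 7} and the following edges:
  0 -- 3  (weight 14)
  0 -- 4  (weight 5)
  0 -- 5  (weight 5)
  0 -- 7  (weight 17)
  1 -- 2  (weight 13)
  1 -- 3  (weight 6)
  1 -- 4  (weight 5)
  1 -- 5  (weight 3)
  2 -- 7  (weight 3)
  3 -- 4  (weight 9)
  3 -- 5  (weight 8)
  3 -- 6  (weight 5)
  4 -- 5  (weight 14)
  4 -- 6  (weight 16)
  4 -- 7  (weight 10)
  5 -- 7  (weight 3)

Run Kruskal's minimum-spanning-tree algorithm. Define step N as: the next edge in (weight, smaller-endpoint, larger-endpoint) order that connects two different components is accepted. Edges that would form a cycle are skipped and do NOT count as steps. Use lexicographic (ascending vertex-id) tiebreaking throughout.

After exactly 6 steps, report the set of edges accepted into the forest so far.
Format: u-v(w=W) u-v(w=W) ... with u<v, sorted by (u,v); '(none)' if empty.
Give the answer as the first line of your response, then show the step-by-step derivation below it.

0-4(w=5) 0-5(w=5) 1-5(w=3) 2-7(w=3) 3-6(w=5) 5-7(w=3)

step 1: add edge 1-5 (w=3); MST = {1-5(w=3)}
step 2: add edge 2-7 (w=3); MST = {1-5(w=3) 2-7(w=3)}
step 3: add edge 5-7 (w=3); MST = {1-5(w=3) 2-7(w=3) 5-7(w=3)}
step 4: add edge 0-4 (w=5); MST = {0-4(w=5) 1-5(w=3) 2-7(w=3) 5-7(w=3)}
step 5: add edge 0-5 (w=5); MST = {0-4(w=5) 0-5(w=5) 1-5(w=3) 2-7(w=3) 5-7(w=3)}
step 6: add edge 3-6 (w=5); MST = {0-4(w=5) 0-5(w=5) 1-5(w=3) 2-7(w=3) 3-6(w=5) 5-7(w=3)}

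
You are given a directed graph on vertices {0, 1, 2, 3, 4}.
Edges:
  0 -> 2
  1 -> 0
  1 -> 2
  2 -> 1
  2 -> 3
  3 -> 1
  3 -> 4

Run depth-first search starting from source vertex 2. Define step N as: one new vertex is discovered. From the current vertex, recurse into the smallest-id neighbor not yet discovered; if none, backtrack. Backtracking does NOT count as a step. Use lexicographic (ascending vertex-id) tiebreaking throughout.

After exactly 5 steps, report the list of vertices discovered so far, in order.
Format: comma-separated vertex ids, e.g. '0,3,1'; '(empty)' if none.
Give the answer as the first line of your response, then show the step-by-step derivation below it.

2,1,0,3,4

step 1: discover 2; path=2; order=2
step 2: discover 1; path=2>1; order=2,1
step 3: discover 0; path=2>1>0; order=2,1,0
step 4: discover 3; path=2>3; order=2,1,0,3
step 5: discover 4; path=2>3>4; order=2,1,0,3,4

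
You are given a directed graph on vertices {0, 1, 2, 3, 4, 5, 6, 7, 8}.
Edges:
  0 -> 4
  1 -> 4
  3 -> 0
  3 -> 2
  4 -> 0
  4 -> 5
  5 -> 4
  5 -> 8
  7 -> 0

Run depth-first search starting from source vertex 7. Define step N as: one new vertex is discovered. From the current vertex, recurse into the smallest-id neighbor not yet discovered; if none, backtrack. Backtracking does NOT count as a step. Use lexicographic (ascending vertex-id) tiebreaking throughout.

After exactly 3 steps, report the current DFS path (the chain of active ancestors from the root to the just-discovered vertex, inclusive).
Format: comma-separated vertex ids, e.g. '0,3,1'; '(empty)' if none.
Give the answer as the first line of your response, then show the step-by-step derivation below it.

7,0,4

step 1: discover 7; path=7; order=7
step 2: discover 0; path=7>0; order=7,0
step 3: discover 4; path=7>0>4; order=7,0,4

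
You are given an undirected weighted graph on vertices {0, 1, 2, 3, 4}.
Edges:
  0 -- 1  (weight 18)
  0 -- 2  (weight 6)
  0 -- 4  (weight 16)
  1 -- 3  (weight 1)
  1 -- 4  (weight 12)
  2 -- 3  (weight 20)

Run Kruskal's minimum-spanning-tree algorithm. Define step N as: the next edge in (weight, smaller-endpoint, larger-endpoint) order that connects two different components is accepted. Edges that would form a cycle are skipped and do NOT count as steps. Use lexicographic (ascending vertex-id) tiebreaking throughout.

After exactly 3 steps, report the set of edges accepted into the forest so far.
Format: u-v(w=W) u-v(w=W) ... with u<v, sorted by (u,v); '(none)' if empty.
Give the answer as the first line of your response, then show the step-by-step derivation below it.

0-2(w=6) 1-3(w=1) 1-4(w=12)

step 1: add edge 1-3 (w=1); MST = {1-3(w=1)}
step 2: add edge 0-2 (w=6); MST = {0-2(w=6) 1-3(w=1)}
step 3: add edge 1-4 (w=12); MST = {0-2(w=6) 1-3(w=1) 1-4(w=12)}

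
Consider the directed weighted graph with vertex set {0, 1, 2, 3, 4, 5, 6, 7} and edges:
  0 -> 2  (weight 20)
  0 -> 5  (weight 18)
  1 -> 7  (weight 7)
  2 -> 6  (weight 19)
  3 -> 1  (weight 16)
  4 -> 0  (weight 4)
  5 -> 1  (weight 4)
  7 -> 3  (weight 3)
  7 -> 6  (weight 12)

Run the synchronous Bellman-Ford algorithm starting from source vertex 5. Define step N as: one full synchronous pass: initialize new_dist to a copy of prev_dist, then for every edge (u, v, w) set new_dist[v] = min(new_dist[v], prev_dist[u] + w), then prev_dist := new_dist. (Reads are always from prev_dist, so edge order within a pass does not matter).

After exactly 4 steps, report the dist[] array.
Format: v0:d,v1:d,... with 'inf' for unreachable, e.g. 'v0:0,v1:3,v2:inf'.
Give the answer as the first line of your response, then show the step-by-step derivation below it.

v0:inf,v1:4,v2:inf,v3:14,v4:inf,v5:0,v6:23,v7:11

step 1: dist = v0:inf,v1:4,v2:inf,v3:inf,v4:inf,v5:0,v6:inf,v7:inf
step 2: dist = v0:inf,v1:4,v2:inf,v3:inf,v4:inf,v5:0,v6:inf,v7:11
step 3: dist = v0:inf,v1:4,v2:inf,v3:14,v4:inf,v5:0,v6:23,v7:11
step 4: dist = v0:inf,v1:4,v2:inf,v3:14,v4:inf,v5:0,v6:23,v7:11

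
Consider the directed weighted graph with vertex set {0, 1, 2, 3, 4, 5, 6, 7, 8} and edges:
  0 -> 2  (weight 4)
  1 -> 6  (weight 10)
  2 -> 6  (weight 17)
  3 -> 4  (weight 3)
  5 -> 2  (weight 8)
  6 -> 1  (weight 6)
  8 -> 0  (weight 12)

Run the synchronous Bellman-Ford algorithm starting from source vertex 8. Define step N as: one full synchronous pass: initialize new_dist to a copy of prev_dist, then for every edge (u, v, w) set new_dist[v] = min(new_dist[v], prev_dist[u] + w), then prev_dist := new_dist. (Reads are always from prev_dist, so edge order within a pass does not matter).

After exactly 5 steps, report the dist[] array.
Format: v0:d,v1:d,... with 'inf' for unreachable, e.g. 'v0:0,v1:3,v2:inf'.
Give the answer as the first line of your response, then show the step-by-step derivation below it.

v0:12,v1:39,v2:16,v3:inf,v4:inf,v5:inf,v6:33,v7:inf,v8:0

step 1: dist = v0:12,v1:inf,v2:inf,v3:inf,v4:inf,v5:inf,v6:inf,v7:inf,v8:0
step 2: dist = v0:12,v1:inf,v2:16,v3:inf,v4:inf,v5:inf,v6:inf,v7:inf,v8:0
step 3: dist = v0:12,v1:inf,v2:16,v3:inf,v4:inf,v5:inf,v6:33,v7:inf,v8:0
step 4: dist = v0:12,v1:39,v2:16,v3:inf,v4:inf,v5:inf,v6:33,v7:inf,v8:0
step 5: dist = v0:12,v1:39,v2:16,v3:inf,v4:inf,v5:inf,v6:33,v7:inf,v8:0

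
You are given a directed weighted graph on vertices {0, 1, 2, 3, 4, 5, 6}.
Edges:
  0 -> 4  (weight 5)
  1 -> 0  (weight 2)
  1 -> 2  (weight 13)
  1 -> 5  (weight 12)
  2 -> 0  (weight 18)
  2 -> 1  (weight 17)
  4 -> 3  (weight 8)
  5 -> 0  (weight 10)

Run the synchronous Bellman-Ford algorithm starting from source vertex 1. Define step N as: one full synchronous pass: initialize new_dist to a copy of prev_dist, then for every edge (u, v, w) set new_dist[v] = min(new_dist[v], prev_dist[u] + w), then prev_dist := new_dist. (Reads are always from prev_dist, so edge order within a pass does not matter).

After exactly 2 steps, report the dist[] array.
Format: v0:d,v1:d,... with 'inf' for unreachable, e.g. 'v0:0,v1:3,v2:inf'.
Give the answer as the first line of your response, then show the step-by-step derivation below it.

v0:2,v1:0,v2:13,v3:inf,v4:7,v5:12,v6:inf

step 1: dist = v0:2,v1:0,v2:13,v3:inf,v4:inf,v5:12,v6:inf
step 2: dist = v0:2,v1:0,v2:13,v3:inf,v4:7,v5:12,v6:inf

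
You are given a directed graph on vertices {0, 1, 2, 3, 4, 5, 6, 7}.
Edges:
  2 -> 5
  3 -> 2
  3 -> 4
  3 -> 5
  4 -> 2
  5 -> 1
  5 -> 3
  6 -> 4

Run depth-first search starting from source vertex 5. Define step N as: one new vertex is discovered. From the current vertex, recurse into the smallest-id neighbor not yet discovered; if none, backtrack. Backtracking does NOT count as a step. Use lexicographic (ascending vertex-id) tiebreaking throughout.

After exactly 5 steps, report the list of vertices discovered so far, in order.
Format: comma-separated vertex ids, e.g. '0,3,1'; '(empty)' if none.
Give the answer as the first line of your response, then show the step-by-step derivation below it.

5,1,3,2,4

step 1: discover 5; path=5; order=5
step 2: discover 1; path=5>1; order=5,1
step 3: discover 3; path=5>3; order=5,1,3
step 4: discover 2; path=5>3>2; order=5,1,3,2
step 5: discover 4; path=5>3>4; order=5,1,3,2,4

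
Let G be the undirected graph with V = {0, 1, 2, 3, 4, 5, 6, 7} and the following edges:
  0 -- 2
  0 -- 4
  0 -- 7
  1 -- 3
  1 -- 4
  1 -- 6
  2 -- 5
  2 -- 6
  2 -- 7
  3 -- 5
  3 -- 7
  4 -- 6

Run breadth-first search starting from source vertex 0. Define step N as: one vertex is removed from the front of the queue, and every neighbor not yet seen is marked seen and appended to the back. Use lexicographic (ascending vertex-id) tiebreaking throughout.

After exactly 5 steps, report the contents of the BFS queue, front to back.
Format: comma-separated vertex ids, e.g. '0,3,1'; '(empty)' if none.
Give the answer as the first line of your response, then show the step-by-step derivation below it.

6,1,3

step 1: dequeue 0; queue=[2,4,7]; order=0
step 2: dequeue 2; queue=[4,7,5,6]; order=0,2
step 3: dequeue 4; queue=[7,5,6,1]; order=0,2,4
step 4: dequeue 7; queue=[5,6,1,3]; order=0,2,4,7
step 5: dequeue 5; queue=[6,1,3]; order=0,2,4,7,5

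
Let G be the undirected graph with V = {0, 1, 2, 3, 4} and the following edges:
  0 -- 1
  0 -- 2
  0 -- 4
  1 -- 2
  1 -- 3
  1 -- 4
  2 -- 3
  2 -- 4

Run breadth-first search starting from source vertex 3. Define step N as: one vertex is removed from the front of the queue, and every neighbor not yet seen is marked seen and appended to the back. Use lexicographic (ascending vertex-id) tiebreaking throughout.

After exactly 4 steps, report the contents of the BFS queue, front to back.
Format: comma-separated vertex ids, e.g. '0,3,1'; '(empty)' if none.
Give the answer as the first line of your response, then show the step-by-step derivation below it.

4

step 1: dequeue 3; queue=[1,2]; order=3
step 2: dequeue 1; queue=[2,0,4]; order=3,1
step 3: dequeue 2; queue=[0,4]; order=3,1,2
step 4: dequeue 0; queue=[4]; order=3,1,2,0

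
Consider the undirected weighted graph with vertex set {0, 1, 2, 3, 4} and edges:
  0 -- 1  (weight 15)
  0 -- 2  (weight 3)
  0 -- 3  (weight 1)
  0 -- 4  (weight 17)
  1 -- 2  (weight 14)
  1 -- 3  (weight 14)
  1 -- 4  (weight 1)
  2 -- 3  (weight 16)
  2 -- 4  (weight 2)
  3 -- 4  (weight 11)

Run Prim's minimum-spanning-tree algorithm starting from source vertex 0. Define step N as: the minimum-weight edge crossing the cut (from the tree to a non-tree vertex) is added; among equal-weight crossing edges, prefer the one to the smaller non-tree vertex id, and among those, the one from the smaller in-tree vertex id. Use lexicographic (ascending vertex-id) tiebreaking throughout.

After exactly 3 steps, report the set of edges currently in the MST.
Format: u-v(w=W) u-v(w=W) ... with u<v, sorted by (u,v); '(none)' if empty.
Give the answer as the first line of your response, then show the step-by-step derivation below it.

0-2(w=3) 0-3(w=1) 2-4(w=2)

step 1: add edge 0-3 (w=1); MST = {0-3(w=1)}
step 2: add edge 0-2 (w=3); MST = {0-2(w=3) 0-3(w=1)}
step 3: add edge 2-4 (w=2); MST = {0-2(w=3) 0-3(w=1) 2-4(w=2)}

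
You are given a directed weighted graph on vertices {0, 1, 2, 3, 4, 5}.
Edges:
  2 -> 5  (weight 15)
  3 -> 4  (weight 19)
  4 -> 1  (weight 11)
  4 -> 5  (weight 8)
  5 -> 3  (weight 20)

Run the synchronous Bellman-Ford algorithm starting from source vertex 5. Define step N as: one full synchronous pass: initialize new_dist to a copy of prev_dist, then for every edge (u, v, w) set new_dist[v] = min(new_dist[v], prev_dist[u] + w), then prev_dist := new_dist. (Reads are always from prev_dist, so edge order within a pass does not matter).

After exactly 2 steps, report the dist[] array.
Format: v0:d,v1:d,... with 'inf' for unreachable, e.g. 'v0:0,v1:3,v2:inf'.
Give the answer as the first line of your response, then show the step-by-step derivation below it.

v0:inf,v1:inf,v2:inf,v3:20,v4:39,v5:0

step 1: dist = v0:inf,v1:inf,v2:inf,v3:20,v4:inf,v5:0
step 2: dist = v0:inf,v1:inf,v2:inf,v3:20,v4:39,v5:0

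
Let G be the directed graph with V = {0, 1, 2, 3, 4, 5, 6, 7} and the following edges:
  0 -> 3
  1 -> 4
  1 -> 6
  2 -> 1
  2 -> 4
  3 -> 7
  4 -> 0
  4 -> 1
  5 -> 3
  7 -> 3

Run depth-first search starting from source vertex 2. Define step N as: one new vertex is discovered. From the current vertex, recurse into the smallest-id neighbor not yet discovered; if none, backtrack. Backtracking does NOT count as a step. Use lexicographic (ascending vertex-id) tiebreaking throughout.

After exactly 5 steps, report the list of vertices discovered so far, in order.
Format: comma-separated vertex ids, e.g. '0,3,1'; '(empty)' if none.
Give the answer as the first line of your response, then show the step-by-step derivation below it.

2,1,4,0,3

step 1: discover 2; path=2; order=2
step 2: discover 1; path=2>1; order=2,1
step 3: discover 4; path=2>1>4; order=2,1,4
step 4: discover 0; path=2>1>4>0; order=2,1,4,0
step 5: discover 3; path=2>1>4>0>3; order=2,1,4,0,3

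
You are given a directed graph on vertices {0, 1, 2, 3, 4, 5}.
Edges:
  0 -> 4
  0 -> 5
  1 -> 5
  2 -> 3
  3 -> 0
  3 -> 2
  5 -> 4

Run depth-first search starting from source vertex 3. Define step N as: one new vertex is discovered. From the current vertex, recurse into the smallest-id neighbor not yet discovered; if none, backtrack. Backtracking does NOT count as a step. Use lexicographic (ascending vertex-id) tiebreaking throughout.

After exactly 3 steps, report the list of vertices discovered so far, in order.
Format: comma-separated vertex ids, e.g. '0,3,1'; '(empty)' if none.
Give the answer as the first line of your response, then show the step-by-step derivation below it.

3,0,4

step 1: discover 3; path=3; order=3
step 2: discover 0; path=3>0; order=3,0
step 3: discover 4; path=3>0>4; order=3,0,4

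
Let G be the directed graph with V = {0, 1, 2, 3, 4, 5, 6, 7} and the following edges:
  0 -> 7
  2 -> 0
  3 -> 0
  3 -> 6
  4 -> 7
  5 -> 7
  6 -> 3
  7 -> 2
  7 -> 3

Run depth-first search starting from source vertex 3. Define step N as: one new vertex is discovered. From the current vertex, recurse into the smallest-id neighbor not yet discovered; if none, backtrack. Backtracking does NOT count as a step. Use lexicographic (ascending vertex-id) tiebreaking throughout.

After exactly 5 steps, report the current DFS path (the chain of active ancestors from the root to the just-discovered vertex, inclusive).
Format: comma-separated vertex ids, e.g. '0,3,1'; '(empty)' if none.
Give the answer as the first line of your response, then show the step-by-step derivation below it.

3,6

step 1: discover 3; path=3; order=3
step 2: discover 0; path=3>0; order=3,0
step 3: discover 7; path=3>0>7; order=3,0,7
step 4: discover 2; path=3>0>7>2; order=3,0,7,2
step 5: discover 6; path=3>6; order=3,0,7,2,6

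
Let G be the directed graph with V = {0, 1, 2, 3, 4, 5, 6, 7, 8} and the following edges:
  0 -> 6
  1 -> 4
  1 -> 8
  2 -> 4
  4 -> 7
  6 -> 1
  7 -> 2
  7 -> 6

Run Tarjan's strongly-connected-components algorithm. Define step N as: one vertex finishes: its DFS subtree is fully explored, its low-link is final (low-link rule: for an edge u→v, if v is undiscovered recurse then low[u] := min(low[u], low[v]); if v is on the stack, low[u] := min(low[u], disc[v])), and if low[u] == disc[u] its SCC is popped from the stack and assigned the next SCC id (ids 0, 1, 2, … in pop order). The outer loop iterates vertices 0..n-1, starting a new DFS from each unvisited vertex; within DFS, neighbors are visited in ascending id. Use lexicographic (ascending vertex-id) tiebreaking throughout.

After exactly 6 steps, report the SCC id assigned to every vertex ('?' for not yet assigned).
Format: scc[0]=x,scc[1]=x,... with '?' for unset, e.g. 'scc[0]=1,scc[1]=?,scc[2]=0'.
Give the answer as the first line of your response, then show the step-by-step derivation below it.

scc[0]=?,scc[1]=1,scc[2]=1,scc[3]=?,scc[4]=1,scc[5]=?,scc[6]=1,scc[7]=1,scc[8]=0

step 1: low=(low[0]=0,low[1]=2,low[2]=3,low[3]=?,low[4]=3,low[5]=?,low[6]=1,low[7]=4,low[8]=?); scc=(scc[0]=?,scc[1]=?,scc[2]=?,scc[3]=?,scc[4]=?,scc[5]=?,scc[6]=?,scc[7]=?,scc[8]=?)
step 2: low=(low[0]=0,low[1]=2,low[2]=3,low[3]=?,low[4]=3,low[5]=?,low[6]=1,low[7]=1,low[8]=?); scc=(scc[0]=?,scc[1]=?,scc[2]=?,scc[3]=?,scc[4]=?,scc[5]=?,scc[6]=?,scc[7]=?,scc[8]=?)
step 3: low=(low[0]=0,low[1]=2,low[2]=3,low[3]=?,low[4]=1,low[5]=?,low[6]=1,low[7]=1,low[8]=?); scc=(scc[0]=?,scc[1]=?,scc[2]=?,scc[3]=?,scc[4]=?,scc[5]=?,scc[6]=?,scc[7]=?,scc[8]=?)
step 4: low=(low[0]=0,low[1]=1,low[2]=3,low[3]=?,low[4]=1,low[5]=?,low[6]=1,low[7]=1,low[8]=6); scc=(scc[0]=?,scc[1]=?,scc[2]=?,scc[3]=?,scc[4]=?,scc[5]=?,scc[6]=?,scc[7]=?,scc[8]=0)
step 5: low=(low[0]=0,low[1]=1,low[2]=3,low[3]=?,low[4]=1,low[5]=?,low[6]=1,low[7]=1,low[8]=6); scc=(scc[0]=?,scc[1]=?,scc[2]=?,scc[3]=?,scc[4]=?,scc[5]=?,scc[6]=?,scc[7]=?,scc[8]=0)
step 6: low=(low[0]=0,low[1]=1,low[2]=3,low[3]=?,low[4]=1,low[5]=?,low[6]=1,low[7]=1,low[8]=6); scc=(scc[0]=?,scc[1]=1,scc[2]=1,scc[3]=?,scc[4]=1,scc[5]=?,scc[6]=1,scc[7]=1,scc[8]=0)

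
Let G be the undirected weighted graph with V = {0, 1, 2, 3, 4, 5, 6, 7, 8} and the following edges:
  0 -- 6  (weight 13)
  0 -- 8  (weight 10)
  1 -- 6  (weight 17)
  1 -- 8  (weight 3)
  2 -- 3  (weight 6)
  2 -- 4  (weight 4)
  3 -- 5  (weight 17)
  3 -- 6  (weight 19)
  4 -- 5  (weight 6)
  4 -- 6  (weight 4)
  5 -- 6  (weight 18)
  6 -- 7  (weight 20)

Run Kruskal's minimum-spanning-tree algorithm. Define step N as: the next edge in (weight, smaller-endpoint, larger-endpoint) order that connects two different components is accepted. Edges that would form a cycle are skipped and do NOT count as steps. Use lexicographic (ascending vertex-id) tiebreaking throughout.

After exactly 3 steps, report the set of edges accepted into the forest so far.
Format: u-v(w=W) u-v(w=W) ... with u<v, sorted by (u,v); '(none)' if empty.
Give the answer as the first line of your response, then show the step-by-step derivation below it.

1-8(w=3) 2-4(w=4) 4-6(w=4)

step 1: add edge 1-8 (w=3); MST = {1-8(w=3)}
step 2: add edge 2-4 (w=4); MST = {1-8(w=3) 2-4(w=4)}
step 3: add edge 4-6 (w=4); MST = {1-8(w=3) 2-4(w=4) 4-6(w=4)}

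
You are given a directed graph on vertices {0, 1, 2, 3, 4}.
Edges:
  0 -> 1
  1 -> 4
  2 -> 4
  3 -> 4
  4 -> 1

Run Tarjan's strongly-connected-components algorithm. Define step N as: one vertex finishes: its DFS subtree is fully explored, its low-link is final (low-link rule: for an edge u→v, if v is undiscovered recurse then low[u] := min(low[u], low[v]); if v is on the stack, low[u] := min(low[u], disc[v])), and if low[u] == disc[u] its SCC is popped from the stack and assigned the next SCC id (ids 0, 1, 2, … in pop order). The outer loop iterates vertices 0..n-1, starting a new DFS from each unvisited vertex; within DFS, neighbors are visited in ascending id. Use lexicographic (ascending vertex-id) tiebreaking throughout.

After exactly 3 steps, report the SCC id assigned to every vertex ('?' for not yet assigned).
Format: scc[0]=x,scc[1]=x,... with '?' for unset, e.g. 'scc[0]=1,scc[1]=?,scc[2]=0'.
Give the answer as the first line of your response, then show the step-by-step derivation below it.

scc[0]=1,scc[1]=0,scc[2]=?,scc[3]=?,scc[4]=0

step 1: low=(low[0]=0,low[1]=1,low[2]=?,low[3]=?,low[4]=1); scc=(scc[0]=?,scc[1]=?,scc[2]=?,scc[3]=?,scc[4]=?)
step 2: low=(low[0]=0,low[1]=1,low[2]=?,low[3]=?,low[4]=1); scc=(scc[0]=?,scc[1]=0,scc[2]=?,scc[3]=?,scc[4]=0)
step 3: low=(low[0]=0,low[1]=1,low[2]=?,low[3]=?,low[4]=1); scc=(scc[0]=1,scc[1]=0,scc[2]=?,scc[3]=?,scc[4]=0)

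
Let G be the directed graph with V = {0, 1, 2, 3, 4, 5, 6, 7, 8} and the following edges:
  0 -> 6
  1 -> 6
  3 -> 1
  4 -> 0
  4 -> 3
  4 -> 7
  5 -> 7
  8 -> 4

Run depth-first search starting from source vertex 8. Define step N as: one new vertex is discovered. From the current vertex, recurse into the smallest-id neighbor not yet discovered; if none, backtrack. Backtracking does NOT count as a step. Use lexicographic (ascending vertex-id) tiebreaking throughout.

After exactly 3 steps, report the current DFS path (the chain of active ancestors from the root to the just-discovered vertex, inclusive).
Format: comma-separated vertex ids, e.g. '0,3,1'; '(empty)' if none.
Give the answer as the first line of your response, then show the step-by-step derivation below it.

8,4,0

step 1: discover 8; path=8; order=8
step 2: discover 4; path=8>4; order=8,4
step 3: discover 0; path=8>4>0; order=8,4,0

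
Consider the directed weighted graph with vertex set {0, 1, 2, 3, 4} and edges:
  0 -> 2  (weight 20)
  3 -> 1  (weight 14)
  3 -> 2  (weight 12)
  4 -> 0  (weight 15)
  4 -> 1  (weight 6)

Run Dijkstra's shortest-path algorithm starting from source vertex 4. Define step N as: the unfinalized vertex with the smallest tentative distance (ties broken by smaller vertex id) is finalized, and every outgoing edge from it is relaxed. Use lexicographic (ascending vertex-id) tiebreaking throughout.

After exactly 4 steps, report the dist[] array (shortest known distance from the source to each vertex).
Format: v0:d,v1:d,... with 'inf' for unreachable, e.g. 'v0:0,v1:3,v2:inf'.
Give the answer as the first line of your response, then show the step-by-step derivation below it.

v0:15,v1:6,v2:35,v3:inf,v4:0

step 1: dist = v0:15,v1:6,v2:inf,v3:inf,v4:0
step 2: dist = v0:15,v1:6,v2:inf,v3:inf,v4:0
step 3: dist = v0:15,v1:6,v2:35,v3:inf,v4:0
step 4: dist = v0:15,v1:6,v2:35,v3:inf,v4:0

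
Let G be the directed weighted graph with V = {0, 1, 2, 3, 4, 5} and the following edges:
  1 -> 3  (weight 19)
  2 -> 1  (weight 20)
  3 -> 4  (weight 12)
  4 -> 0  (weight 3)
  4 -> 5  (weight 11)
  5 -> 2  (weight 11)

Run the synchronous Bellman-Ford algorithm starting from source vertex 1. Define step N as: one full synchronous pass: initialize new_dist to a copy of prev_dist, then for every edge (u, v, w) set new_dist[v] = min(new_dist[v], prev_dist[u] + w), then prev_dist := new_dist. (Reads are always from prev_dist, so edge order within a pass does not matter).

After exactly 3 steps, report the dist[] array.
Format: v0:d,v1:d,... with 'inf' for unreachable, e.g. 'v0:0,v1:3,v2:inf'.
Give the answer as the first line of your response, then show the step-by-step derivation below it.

v0:34,v1:0,v2:inf,v3:19,v4:31,v5:42

step 1: dist = v0:inf,v1:0,v2:inf,v3:19,v4:inf,v5:inf
step 2: dist = v0:inf,v1:0,v2:inf,v3:19,v4:31,v5:inf
step 3: dist = v0:34,v1:0,v2:inf,v3:19,v4:31,v5:42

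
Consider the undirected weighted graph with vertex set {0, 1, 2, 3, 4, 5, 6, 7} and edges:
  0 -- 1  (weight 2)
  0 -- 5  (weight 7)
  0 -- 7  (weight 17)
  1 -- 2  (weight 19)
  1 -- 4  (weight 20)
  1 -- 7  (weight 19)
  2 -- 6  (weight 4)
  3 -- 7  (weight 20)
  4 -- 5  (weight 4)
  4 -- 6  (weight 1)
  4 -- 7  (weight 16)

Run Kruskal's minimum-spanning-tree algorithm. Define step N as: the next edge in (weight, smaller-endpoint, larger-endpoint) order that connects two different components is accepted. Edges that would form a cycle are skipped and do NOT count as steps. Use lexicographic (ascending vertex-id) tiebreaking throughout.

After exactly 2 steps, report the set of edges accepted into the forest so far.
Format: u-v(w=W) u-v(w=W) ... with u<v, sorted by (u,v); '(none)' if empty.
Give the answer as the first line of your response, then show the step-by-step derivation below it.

0-1(w=2) 4-6(w=1)

step 1: add edge 4-6 (w=1); MST = {4-6(w=1)}
step 2: add edge 0-1 (w=2); MST = {0-1(w=2) 4-6(w=1)}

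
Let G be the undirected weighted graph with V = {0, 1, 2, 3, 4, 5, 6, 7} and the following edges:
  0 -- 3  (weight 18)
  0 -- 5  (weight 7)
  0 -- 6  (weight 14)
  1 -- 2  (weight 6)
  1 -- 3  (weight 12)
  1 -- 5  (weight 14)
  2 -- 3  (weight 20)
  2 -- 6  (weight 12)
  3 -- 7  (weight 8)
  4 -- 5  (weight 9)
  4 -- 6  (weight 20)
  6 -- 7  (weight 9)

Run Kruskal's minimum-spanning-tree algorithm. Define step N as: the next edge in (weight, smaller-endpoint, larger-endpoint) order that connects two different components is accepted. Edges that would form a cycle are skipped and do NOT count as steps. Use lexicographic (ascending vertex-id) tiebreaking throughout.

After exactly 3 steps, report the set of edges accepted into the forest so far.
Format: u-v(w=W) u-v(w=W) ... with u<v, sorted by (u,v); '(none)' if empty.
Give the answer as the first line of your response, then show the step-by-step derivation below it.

0-5(w=7) 1-2(w=6) 3-7(w=8)

step 1: add edge 1-2 (w=6); MST = {1-2(w=6)}
step 2: add edge 0-5 (w=7); MST = {0-5(w=7) 1-2(w=6)}
step 3: add edge 3-7 (w=8); MST = {0-5(w=7) 1-2(w=6) 3-7(w=8)}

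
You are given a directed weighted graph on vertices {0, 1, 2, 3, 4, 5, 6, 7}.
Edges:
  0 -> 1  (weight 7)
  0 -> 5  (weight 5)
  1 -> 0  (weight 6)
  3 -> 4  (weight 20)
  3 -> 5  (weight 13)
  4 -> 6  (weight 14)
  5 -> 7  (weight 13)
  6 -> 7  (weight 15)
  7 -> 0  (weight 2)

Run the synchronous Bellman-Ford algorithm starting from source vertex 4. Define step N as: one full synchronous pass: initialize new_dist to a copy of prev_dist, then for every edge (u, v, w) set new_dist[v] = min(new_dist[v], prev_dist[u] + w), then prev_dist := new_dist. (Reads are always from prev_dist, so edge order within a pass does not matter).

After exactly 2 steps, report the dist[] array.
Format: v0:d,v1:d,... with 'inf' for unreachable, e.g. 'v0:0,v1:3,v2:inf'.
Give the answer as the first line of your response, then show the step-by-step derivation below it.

v0:inf,v1:inf,v2:inf,v3:inf,v4:0,v5:inf,v6:14,v7:29

step 1: dist = v0:inf,v1:inf,v2:inf,v3:inf,v4:0,v5:inf,v6:14,v7:inf
step 2: dist = v0:inf,v1:inf,v2:inf,v3:inf,v4:0,v5:inf,v6:14,v7:29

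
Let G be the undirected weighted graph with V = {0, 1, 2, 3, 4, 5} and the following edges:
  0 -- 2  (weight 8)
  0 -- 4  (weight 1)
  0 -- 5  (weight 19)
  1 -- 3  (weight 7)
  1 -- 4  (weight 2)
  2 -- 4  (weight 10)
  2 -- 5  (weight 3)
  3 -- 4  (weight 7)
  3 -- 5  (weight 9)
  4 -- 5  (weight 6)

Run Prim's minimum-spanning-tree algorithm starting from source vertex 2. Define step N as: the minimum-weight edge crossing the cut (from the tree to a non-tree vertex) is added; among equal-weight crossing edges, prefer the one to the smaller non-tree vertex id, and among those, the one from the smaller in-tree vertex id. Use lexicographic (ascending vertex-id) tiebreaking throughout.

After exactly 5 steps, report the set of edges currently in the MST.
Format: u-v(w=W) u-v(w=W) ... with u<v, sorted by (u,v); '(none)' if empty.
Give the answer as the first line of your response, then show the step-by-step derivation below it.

0-4(w=1) 1-3(w=7) 1-4(w=2) 2-5(w=3) 4-5(w=6)

step 1: add edge 2-5 (w=3); MST = {2-5(w=3)}
step 2: add edge 4-5 (w=6); MST = {2-5(w=3) 4-5(w=6)}
step 3: add edge 0-4 (w=1); MST = {0-4(w=1) 2-5(w=3) 4-5(w=6)}
step 4: add edge 1-4 (w=2); MST = {0-4(w=1) 1-4(w=2) 2-5(w=3) 4-5(w=6)}
step 5: add edge 1-3 (w=7); MST = {0-4(w=1) 1-3(w=7) 1-4(w=2) 2-5(w=3) 4-5(w=6)}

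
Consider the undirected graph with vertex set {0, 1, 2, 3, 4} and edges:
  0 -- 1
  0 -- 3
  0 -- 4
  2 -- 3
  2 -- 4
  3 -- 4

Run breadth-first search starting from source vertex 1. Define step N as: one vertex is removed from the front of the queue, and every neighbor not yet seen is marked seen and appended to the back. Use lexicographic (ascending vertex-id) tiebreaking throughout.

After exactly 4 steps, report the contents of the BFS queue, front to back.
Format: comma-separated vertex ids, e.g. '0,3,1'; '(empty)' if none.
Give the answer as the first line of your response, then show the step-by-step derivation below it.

2

step 1: dequeue 1; queue=[0]; order=1
step 2: dequeue 0; queue=[3,4]; order=1,0
step 3: dequeue 3; queue=[4,2]; order=1,0,3
step 4: dequeue 4; queue=[2]; order=1,0,3,4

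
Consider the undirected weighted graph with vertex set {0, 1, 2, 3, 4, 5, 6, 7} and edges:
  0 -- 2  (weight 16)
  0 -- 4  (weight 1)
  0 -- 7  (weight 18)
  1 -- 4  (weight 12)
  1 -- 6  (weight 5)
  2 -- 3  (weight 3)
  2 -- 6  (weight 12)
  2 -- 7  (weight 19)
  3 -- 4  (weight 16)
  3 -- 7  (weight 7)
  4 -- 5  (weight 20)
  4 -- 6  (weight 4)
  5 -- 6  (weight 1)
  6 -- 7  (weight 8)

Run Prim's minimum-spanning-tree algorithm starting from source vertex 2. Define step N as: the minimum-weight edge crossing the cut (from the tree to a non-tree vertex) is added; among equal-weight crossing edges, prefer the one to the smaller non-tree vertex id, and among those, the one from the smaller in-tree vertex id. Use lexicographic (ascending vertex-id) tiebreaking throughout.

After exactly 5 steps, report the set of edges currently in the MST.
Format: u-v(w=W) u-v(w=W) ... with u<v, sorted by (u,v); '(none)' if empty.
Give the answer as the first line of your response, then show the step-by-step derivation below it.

2-3(w=3) 3-7(w=7) 4-6(w=4) 5-6(w=1) 6-7(w=8)

step 1: add edge 2-3 (w=3); MST = {2-3(w=3)}
step 2: add edge 3-7 (w=7); MST = {2-3(w=3) 3-7(w=7)}
step 3: add edge 6-7 (w=8); MST = {2-3(w=3) 3-7(w=7) 6-7(w=8)}
step 4: add edge 5-6 (w=1); MST = {2-3(w=3) 3-7(w=7) 5-6(w=1) 6-7(w=8)}
step 5: add edge 4-6 (w=4); MST = {2-3(w=3) 3-7(w=7) 4-6(w=4) 5-6(w=1) 6-7(w=8)}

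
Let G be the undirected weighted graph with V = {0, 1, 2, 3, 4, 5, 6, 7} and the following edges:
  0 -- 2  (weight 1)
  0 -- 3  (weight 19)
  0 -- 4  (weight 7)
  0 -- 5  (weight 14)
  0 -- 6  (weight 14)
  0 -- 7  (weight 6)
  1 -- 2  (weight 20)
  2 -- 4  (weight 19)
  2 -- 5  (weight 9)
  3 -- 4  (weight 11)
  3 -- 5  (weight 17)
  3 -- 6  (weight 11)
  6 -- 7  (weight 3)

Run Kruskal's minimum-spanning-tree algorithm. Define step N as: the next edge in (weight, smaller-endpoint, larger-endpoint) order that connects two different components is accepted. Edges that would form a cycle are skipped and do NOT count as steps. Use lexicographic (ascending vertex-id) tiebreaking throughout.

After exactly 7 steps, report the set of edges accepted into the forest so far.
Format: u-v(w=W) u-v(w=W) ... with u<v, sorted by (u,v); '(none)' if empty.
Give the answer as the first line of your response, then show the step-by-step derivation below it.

0-2(w=1) 0-4(w=7) 0-7(w=6) 1-2(w=20) 2-5(w=9) 3-4(w=11) 6-7(w=3)

step 1: add edge 0-2 (w=1); MST = {0-2(w=1)}
step 2: add edge 6-7 (w=3); MST = {0-2(w=1) 6-7(w=3)}
step 3: add edge 0-7 (w=6); MST = {0-2(w=1) 0-7(w=6) 6-7(w=3)}
step 4: add edge 0-4 (w=7); MST = {0-2(w=1) 0-4(w=7) 0-7(w=6) 6-7(w=3)}
step 5: add edge 2-5 (w=9); MST = {0-2(w=1) 0-4(w=7) 0-7(w=6) 2-5(w=9) 6-7(w=3)}
step 6: add edge 3-4 (w=11); MST = {0-2(w=1) 0-4(w=7) 0-7(w=6) 2-5(w=9) 3-4(w=11) 6-7(w=3)}
step 7: add edge 1-2 (w=20); MST = {0-2(w=1) 0-4(w=7) 0-7(w=6) 1-2(w=20) 2-5(w=9) 3-4(w=11) 6-7(w=3)}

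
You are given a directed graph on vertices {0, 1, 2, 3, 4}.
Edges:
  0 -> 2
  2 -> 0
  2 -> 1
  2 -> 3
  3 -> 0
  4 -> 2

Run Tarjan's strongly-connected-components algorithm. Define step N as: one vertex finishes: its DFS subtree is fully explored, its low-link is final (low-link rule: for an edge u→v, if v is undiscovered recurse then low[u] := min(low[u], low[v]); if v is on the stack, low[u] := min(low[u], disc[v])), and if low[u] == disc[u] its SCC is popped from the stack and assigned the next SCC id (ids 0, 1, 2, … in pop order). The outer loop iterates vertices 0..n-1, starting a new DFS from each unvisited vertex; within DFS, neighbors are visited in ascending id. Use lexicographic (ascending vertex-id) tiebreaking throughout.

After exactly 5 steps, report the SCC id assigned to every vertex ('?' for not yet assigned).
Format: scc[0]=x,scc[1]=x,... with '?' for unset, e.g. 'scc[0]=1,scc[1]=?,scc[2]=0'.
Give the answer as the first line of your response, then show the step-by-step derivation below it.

scc[0]=1,scc[1]=0,scc[2]=1,scc[3]=1,scc[4]=2

step 1: low=(low[0]=0,low[1]=2,low[2]=0,low[3]=?,low[4]=?); scc=(scc[0]=?,scc[1]=0,scc[2]=?,scc[3]=?,scc[4]=?)
step 2: low=(low[0]=0,low[1]=2,low[2]=0,low[3]=0,low[4]=?); scc=(scc[0]=?,scc[1]=0,scc[2]=?,scc[3]=?,scc[4]=?)
step 3: low=(low[0]=0,low[1]=2,low[2]=0,low[3]=0,low[4]=?); scc=(scc[0]=?,scc[1]=0,scc[2]=?,scc[3]=?,scc[4]=?)
step 4: low=(low[0]=0,low[1]=2,low[2]=0,low[3]=0,low[4]=?); scc=(scc[0]=1,scc[1]=0,scc[2]=1,scc[3]=1,scc[4]=?)
step 5: low=(low[0]=0,low[1]=2,low[2]=0,low[3]=0,low[4]=4); scc=(scc[0]=1,scc[1]=0,scc[2]=1,scc[3]=1,scc[4]=2)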